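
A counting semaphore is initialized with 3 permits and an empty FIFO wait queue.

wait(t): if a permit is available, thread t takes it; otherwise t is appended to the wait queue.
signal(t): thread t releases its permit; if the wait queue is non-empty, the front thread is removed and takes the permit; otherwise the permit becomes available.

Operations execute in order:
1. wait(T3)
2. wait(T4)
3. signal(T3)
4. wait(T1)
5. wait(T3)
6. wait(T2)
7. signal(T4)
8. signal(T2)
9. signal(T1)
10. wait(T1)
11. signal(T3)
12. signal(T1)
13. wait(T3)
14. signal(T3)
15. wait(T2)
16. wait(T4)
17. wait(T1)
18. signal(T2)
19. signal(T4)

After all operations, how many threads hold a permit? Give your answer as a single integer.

Step 1: wait(T3) -> count=2 queue=[] holders={T3}
Step 2: wait(T4) -> count=1 queue=[] holders={T3,T4}
Step 3: signal(T3) -> count=2 queue=[] holders={T4}
Step 4: wait(T1) -> count=1 queue=[] holders={T1,T4}
Step 5: wait(T3) -> count=0 queue=[] holders={T1,T3,T4}
Step 6: wait(T2) -> count=0 queue=[T2] holders={T1,T3,T4}
Step 7: signal(T4) -> count=0 queue=[] holders={T1,T2,T3}
Step 8: signal(T2) -> count=1 queue=[] holders={T1,T3}
Step 9: signal(T1) -> count=2 queue=[] holders={T3}
Step 10: wait(T1) -> count=1 queue=[] holders={T1,T3}
Step 11: signal(T3) -> count=2 queue=[] holders={T1}
Step 12: signal(T1) -> count=3 queue=[] holders={none}
Step 13: wait(T3) -> count=2 queue=[] holders={T3}
Step 14: signal(T3) -> count=3 queue=[] holders={none}
Step 15: wait(T2) -> count=2 queue=[] holders={T2}
Step 16: wait(T4) -> count=1 queue=[] holders={T2,T4}
Step 17: wait(T1) -> count=0 queue=[] holders={T1,T2,T4}
Step 18: signal(T2) -> count=1 queue=[] holders={T1,T4}
Step 19: signal(T4) -> count=2 queue=[] holders={T1}
Final holders: {T1} -> 1 thread(s)

Answer: 1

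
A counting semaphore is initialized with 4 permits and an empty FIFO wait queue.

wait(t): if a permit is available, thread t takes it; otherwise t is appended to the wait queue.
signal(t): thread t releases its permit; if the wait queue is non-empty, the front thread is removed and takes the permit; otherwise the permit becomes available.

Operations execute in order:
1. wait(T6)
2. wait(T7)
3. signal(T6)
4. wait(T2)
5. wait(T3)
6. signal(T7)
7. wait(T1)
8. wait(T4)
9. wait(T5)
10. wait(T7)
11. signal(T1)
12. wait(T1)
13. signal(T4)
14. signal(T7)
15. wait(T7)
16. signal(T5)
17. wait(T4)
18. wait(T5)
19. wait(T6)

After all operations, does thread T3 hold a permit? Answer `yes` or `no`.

Step 1: wait(T6) -> count=3 queue=[] holders={T6}
Step 2: wait(T7) -> count=2 queue=[] holders={T6,T7}
Step 3: signal(T6) -> count=3 queue=[] holders={T7}
Step 4: wait(T2) -> count=2 queue=[] holders={T2,T7}
Step 5: wait(T3) -> count=1 queue=[] holders={T2,T3,T7}
Step 6: signal(T7) -> count=2 queue=[] holders={T2,T3}
Step 7: wait(T1) -> count=1 queue=[] holders={T1,T2,T3}
Step 8: wait(T4) -> count=0 queue=[] holders={T1,T2,T3,T4}
Step 9: wait(T5) -> count=0 queue=[T5] holders={T1,T2,T3,T4}
Step 10: wait(T7) -> count=0 queue=[T5,T7] holders={T1,T2,T3,T4}
Step 11: signal(T1) -> count=0 queue=[T7] holders={T2,T3,T4,T5}
Step 12: wait(T1) -> count=0 queue=[T7,T1] holders={T2,T3,T4,T5}
Step 13: signal(T4) -> count=0 queue=[T1] holders={T2,T3,T5,T7}
Step 14: signal(T7) -> count=0 queue=[] holders={T1,T2,T3,T5}
Step 15: wait(T7) -> count=0 queue=[T7] holders={T1,T2,T3,T5}
Step 16: signal(T5) -> count=0 queue=[] holders={T1,T2,T3,T7}
Step 17: wait(T4) -> count=0 queue=[T4] holders={T1,T2,T3,T7}
Step 18: wait(T5) -> count=0 queue=[T4,T5] holders={T1,T2,T3,T7}
Step 19: wait(T6) -> count=0 queue=[T4,T5,T6] holders={T1,T2,T3,T7}
Final holders: {T1,T2,T3,T7} -> T3 in holders

Answer: yes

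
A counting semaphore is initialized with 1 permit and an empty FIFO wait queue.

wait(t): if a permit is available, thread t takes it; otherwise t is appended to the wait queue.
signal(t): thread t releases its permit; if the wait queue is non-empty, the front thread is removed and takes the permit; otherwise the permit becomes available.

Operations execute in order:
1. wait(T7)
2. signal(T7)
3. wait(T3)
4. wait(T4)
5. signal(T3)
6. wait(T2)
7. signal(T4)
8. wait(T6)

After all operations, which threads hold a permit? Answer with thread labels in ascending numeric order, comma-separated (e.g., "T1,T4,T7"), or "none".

Step 1: wait(T7) -> count=0 queue=[] holders={T7}
Step 2: signal(T7) -> count=1 queue=[] holders={none}
Step 3: wait(T3) -> count=0 queue=[] holders={T3}
Step 4: wait(T4) -> count=0 queue=[T4] holders={T3}
Step 5: signal(T3) -> count=0 queue=[] holders={T4}
Step 6: wait(T2) -> count=0 queue=[T2] holders={T4}
Step 7: signal(T4) -> count=0 queue=[] holders={T2}
Step 8: wait(T6) -> count=0 queue=[T6] holders={T2}
Final holders: T2

Answer: T2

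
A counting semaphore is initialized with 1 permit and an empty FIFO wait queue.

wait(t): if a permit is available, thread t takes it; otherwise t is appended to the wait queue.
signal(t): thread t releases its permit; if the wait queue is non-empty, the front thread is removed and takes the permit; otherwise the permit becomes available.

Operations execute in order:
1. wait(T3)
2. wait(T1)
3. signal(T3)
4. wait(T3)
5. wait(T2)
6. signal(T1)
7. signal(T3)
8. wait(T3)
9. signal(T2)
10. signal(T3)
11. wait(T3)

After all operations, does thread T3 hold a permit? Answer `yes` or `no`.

Step 1: wait(T3) -> count=0 queue=[] holders={T3}
Step 2: wait(T1) -> count=0 queue=[T1] holders={T3}
Step 3: signal(T3) -> count=0 queue=[] holders={T1}
Step 4: wait(T3) -> count=0 queue=[T3] holders={T1}
Step 5: wait(T2) -> count=0 queue=[T3,T2] holders={T1}
Step 6: signal(T1) -> count=0 queue=[T2] holders={T3}
Step 7: signal(T3) -> count=0 queue=[] holders={T2}
Step 8: wait(T3) -> count=0 queue=[T3] holders={T2}
Step 9: signal(T2) -> count=0 queue=[] holders={T3}
Step 10: signal(T3) -> count=1 queue=[] holders={none}
Step 11: wait(T3) -> count=0 queue=[] holders={T3}
Final holders: {T3} -> T3 in holders

Answer: yes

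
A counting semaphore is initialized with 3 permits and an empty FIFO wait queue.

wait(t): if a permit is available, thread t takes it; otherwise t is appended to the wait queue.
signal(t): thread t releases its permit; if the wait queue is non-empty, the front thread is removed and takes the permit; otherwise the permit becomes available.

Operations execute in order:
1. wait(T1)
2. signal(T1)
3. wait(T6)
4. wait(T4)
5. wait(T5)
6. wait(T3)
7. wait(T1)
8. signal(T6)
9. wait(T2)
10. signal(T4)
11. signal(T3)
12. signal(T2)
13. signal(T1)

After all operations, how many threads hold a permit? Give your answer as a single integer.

Answer: 1

Derivation:
Step 1: wait(T1) -> count=2 queue=[] holders={T1}
Step 2: signal(T1) -> count=3 queue=[] holders={none}
Step 3: wait(T6) -> count=2 queue=[] holders={T6}
Step 4: wait(T4) -> count=1 queue=[] holders={T4,T6}
Step 5: wait(T5) -> count=0 queue=[] holders={T4,T5,T6}
Step 6: wait(T3) -> count=0 queue=[T3] holders={T4,T5,T6}
Step 7: wait(T1) -> count=0 queue=[T3,T1] holders={T4,T5,T6}
Step 8: signal(T6) -> count=0 queue=[T1] holders={T3,T4,T5}
Step 9: wait(T2) -> count=0 queue=[T1,T2] holders={T3,T4,T5}
Step 10: signal(T4) -> count=0 queue=[T2] holders={T1,T3,T5}
Step 11: signal(T3) -> count=0 queue=[] holders={T1,T2,T5}
Step 12: signal(T2) -> count=1 queue=[] holders={T1,T5}
Step 13: signal(T1) -> count=2 queue=[] holders={T5}
Final holders: {T5} -> 1 thread(s)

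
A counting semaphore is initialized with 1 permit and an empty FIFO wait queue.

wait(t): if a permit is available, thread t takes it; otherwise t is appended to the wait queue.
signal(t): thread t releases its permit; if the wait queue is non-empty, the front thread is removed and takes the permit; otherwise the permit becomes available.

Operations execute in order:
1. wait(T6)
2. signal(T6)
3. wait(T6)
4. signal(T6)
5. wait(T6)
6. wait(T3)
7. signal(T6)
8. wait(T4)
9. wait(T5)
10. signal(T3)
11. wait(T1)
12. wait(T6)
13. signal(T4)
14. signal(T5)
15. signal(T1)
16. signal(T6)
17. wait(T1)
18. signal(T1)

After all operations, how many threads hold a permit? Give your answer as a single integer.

Step 1: wait(T6) -> count=0 queue=[] holders={T6}
Step 2: signal(T6) -> count=1 queue=[] holders={none}
Step 3: wait(T6) -> count=0 queue=[] holders={T6}
Step 4: signal(T6) -> count=1 queue=[] holders={none}
Step 5: wait(T6) -> count=0 queue=[] holders={T6}
Step 6: wait(T3) -> count=0 queue=[T3] holders={T6}
Step 7: signal(T6) -> count=0 queue=[] holders={T3}
Step 8: wait(T4) -> count=0 queue=[T4] holders={T3}
Step 9: wait(T5) -> count=0 queue=[T4,T5] holders={T3}
Step 10: signal(T3) -> count=0 queue=[T5] holders={T4}
Step 11: wait(T1) -> count=0 queue=[T5,T1] holders={T4}
Step 12: wait(T6) -> count=0 queue=[T5,T1,T6] holders={T4}
Step 13: signal(T4) -> count=0 queue=[T1,T6] holders={T5}
Step 14: signal(T5) -> count=0 queue=[T6] holders={T1}
Step 15: signal(T1) -> count=0 queue=[] holders={T6}
Step 16: signal(T6) -> count=1 queue=[] holders={none}
Step 17: wait(T1) -> count=0 queue=[] holders={T1}
Step 18: signal(T1) -> count=1 queue=[] holders={none}
Final holders: {none} -> 0 thread(s)

Answer: 0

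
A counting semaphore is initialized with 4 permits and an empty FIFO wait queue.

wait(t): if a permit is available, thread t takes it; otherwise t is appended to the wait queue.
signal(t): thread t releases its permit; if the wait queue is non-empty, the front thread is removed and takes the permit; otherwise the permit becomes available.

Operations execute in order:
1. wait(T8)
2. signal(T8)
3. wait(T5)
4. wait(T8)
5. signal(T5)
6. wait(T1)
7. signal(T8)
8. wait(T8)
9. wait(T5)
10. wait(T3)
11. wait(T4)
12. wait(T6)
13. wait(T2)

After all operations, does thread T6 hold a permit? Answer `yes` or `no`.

Answer: no

Derivation:
Step 1: wait(T8) -> count=3 queue=[] holders={T8}
Step 2: signal(T8) -> count=4 queue=[] holders={none}
Step 3: wait(T5) -> count=3 queue=[] holders={T5}
Step 4: wait(T8) -> count=2 queue=[] holders={T5,T8}
Step 5: signal(T5) -> count=3 queue=[] holders={T8}
Step 6: wait(T1) -> count=2 queue=[] holders={T1,T8}
Step 7: signal(T8) -> count=3 queue=[] holders={T1}
Step 8: wait(T8) -> count=2 queue=[] holders={T1,T8}
Step 9: wait(T5) -> count=1 queue=[] holders={T1,T5,T8}
Step 10: wait(T3) -> count=0 queue=[] holders={T1,T3,T5,T8}
Step 11: wait(T4) -> count=0 queue=[T4] holders={T1,T3,T5,T8}
Step 12: wait(T6) -> count=0 queue=[T4,T6] holders={T1,T3,T5,T8}
Step 13: wait(T2) -> count=0 queue=[T4,T6,T2] holders={T1,T3,T5,T8}
Final holders: {T1,T3,T5,T8} -> T6 not in holders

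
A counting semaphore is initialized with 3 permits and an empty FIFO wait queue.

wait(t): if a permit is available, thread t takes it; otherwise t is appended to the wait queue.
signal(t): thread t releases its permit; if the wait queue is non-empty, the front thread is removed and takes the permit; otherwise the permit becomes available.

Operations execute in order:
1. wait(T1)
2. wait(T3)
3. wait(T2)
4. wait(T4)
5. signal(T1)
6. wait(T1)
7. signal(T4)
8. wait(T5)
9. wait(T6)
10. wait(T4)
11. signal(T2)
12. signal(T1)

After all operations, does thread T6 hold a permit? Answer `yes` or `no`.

Step 1: wait(T1) -> count=2 queue=[] holders={T1}
Step 2: wait(T3) -> count=1 queue=[] holders={T1,T3}
Step 3: wait(T2) -> count=0 queue=[] holders={T1,T2,T3}
Step 4: wait(T4) -> count=0 queue=[T4] holders={T1,T2,T3}
Step 5: signal(T1) -> count=0 queue=[] holders={T2,T3,T4}
Step 6: wait(T1) -> count=0 queue=[T1] holders={T2,T3,T4}
Step 7: signal(T4) -> count=0 queue=[] holders={T1,T2,T3}
Step 8: wait(T5) -> count=0 queue=[T5] holders={T1,T2,T3}
Step 9: wait(T6) -> count=0 queue=[T5,T6] holders={T1,T2,T3}
Step 10: wait(T4) -> count=0 queue=[T5,T6,T4] holders={T1,T2,T3}
Step 11: signal(T2) -> count=0 queue=[T6,T4] holders={T1,T3,T5}
Step 12: signal(T1) -> count=0 queue=[T4] holders={T3,T5,T6}
Final holders: {T3,T5,T6} -> T6 in holders

Answer: yes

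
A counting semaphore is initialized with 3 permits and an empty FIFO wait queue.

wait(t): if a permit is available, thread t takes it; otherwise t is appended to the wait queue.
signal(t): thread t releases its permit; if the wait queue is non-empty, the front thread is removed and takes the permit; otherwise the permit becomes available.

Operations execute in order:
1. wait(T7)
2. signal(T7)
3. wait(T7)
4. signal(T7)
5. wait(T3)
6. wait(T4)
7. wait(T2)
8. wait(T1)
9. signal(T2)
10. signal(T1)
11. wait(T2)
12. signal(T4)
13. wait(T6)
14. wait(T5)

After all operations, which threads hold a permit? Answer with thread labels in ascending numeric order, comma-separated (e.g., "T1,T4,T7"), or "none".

Step 1: wait(T7) -> count=2 queue=[] holders={T7}
Step 2: signal(T7) -> count=3 queue=[] holders={none}
Step 3: wait(T7) -> count=2 queue=[] holders={T7}
Step 4: signal(T7) -> count=3 queue=[] holders={none}
Step 5: wait(T3) -> count=2 queue=[] holders={T3}
Step 6: wait(T4) -> count=1 queue=[] holders={T3,T4}
Step 7: wait(T2) -> count=0 queue=[] holders={T2,T3,T4}
Step 8: wait(T1) -> count=0 queue=[T1] holders={T2,T3,T4}
Step 9: signal(T2) -> count=0 queue=[] holders={T1,T3,T4}
Step 10: signal(T1) -> count=1 queue=[] holders={T3,T4}
Step 11: wait(T2) -> count=0 queue=[] holders={T2,T3,T4}
Step 12: signal(T4) -> count=1 queue=[] holders={T2,T3}
Step 13: wait(T6) -> count=0 queue=[] holders={T2,T3,T6}
Step 14: wait(T5) -> count=0 queue=[T5] holders={T2,T3,T6}
Final holders: T2,T3,T6

Answer: T2,T3,T6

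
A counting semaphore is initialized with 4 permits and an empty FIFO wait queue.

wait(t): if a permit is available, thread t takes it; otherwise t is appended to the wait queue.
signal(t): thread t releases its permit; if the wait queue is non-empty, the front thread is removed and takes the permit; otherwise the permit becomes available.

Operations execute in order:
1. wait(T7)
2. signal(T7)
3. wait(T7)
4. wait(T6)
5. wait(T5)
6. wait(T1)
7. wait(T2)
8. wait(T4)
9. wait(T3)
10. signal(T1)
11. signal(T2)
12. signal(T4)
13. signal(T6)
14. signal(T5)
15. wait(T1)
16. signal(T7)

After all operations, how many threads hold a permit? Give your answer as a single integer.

Answer: 2

Derivation:
Step 1: wait(T7) -> count=3 queue=[] holders={T7}
Step 2: signal(T7) -> count=4 queue=[] holders={none}
Step 3: wait(T7) -> count=3 queue=[] holders={T7}
Step 4: wait(T6) -> count=2 queue=[] holders={T6,T7}
Step 5: wait(T5) -> count=1 queue=[] holders={T5,T6,T7}
Step 6: wait(T1) -> count=0 queue=[] holders={T1,T5,T6,T7}
Step 7: wait(T2) -> count=0 queue=[T2] holders={T1,T5,T6,T7}
Step 8: wait(T4) -> count=0 queue=[T2,T4] holders={T1,T5,T6,T7}
Step 9: wait(T3) -> count=0 queue=[T2,T4,T3] holders={T1,T5,T6,T7}
Step 10: signal(T1) -> count=0 queue=[T4,T3] holders={T2,T5,T6,T7}
Step 11: signal(T2) -> count=0 queue=[T3] holders={T4,T5,T6,T7}
Step 12: signal(T4) -> count=0 queue=[] holders={T3,T5,T6,T7}
Step 13: signal(T6) -> count=1 queue=[] holders={T3,T5,T7}
Step 14: signal(T5) -> count=2 queue=[] holders={T3,T7}
Step 15: wait(T1) -> count=1 queue=[] holders={T1,T3,T7}
Step 16: signal(T7) -> count=2 queue=[] holders={T1,T3}
Final holders: {T1,T3} -> 2 thread(s)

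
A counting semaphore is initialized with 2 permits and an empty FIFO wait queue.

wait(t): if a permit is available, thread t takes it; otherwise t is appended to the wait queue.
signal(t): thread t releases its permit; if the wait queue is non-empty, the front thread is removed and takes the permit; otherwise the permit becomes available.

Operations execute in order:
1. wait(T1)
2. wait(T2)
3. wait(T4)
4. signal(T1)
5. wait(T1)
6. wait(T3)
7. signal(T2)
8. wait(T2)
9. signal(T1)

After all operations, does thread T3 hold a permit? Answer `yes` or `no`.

Answer: yes

Derivation:
Step 1: wait(T1) -> count=1 queue=[] holders={T1}
Step 2: wait(T2) -> count=0 queue=[] holders={T1,T2}
Step 3: wait(T4) -> count=0 queue=[T4] holders={T1,T2}
Step 4: signal(T1) -> count=0 queue=[] holders={T2,T4}
Step 5: wait(T1) -> count=0 queue=[T1] holders={T2,T4}
Step 6: wait(T3) -> count=0 queue=[T1,T3] holders={T2,T4}
Step 7: signal(T2) -> count=0 queue=[T3] holders={T1,T4}
Step 8: wait(T2) -> count=0 queue=[T3,T2] holders={T1,T4}
Step 9: signal(T1) -> count=0 queue=[T2] holders={T3,T4}
Final holders: {T3,T4} -> T3 in holders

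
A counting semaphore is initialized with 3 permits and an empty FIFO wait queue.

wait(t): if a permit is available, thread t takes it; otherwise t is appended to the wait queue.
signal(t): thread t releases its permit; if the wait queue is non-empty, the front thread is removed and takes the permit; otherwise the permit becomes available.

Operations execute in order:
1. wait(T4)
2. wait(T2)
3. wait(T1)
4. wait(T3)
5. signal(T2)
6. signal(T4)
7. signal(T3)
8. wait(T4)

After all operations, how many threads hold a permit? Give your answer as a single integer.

Step 1: wait(T4) -> count=2 queue=[] holders={T4}
Step 2: wait(T2) -> count=1 queue=[] holders={T2,T4}
Step 3: wait(T1) -> count=0 queue=[] holders={T1,T2,T4}
Step 4: wait(T3) -> count=0 queue=[T3] holders={T1,T2,T4}
Step 5: signal(T2) -> count=0 queue=[] holders={T1,T3,T4}
Step 6: signal(T4) -> count=1 queue=[] holders={T1,T3}
Step 7: signal(T3) -> count=2 queue=[] holders={T1}
Step 8: wait(T4) -> count=1 queue=[] holders={T1,T4}
Final holders: {T1,T4} -> 2 thread(s)

Answer: 2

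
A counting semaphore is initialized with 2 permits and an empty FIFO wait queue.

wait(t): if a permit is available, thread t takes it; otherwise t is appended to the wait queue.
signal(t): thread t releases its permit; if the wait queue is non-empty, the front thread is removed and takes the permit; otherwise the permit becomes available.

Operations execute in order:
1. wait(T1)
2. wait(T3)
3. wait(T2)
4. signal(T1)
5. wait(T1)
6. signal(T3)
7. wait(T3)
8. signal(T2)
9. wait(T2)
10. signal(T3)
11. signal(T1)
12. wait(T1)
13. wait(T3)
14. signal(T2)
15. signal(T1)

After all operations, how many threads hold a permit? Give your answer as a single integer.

Step 1: wait(T1) -> count=1 queue=[] holders={T1}
Step 2: wait(T3) -> count=0 queue=[] holders={T1,T3}
Step 3: wait(T2) -> count=0 queue=[T2] holders={T1,T3}
Step 4: signal(T1) -> count=0 queue=[] holders={T2,T3}
Step 5: wait(T1) -> count=0 queue=[T1] holders={T2,T3}
Step 6: signal(T3) -> count=0 queue=[] holders={T1,T2}
Step 7: wait(T3) -> count=0 queue=[T3] holders={T1,T2}
Step 8: signal(T2) -> count=0 queue=[] holders={T1,T3}
Step 9: wait(T2) -> count=0 queue=[T2] holders={T1,T3}
Step 10: signal(T3) -> count=0 queue=[] holders={T1,T2}
Step 11: signal(T1) -> count=1 queue=[] holders={T2}
Step 12: wait(T1) -> count=0 queue=[] holders={T1,T2}
Step 13: wait(T3) -> count=0 queue=[T3] holders={T1,T2}
Step 14: signal(T2) -> count=0 queue=[] holders={T1,T3}
Step 15: signal(T1) -> count=1 queue=[] holders={T3}
Final holders: {T3} -> 1 thread(s)

Answer: 1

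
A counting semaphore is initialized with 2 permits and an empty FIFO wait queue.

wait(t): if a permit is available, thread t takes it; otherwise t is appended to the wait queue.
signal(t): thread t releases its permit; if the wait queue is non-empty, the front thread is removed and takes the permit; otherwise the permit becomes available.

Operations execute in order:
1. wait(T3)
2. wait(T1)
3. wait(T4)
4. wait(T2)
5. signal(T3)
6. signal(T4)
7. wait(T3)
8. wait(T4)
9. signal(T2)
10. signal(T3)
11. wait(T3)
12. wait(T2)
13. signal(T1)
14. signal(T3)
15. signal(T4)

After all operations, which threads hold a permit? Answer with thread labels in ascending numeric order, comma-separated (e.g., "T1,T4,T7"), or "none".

Step 1: wait(T3) -> count=1 queue=[] holders={T3}
Step 2: wait(T1) -> count=0 queue=[] holders={T1,T3}
Step 3: wait(T4) -> count=0 queue=[T4] holders={T1,T3}
Step 4: wait(T2) -> count=0 queue=[T4,T2] holders={T1,T3}
Step 5: signal(T3) -> count=0 queue=[T2] holders={T1,T4}
Step 6: signal(T4) -> count=0 queue=[] holders={T1,T2}
Step 7: wait(T3) -> count=0 queue=[T3] holders={T1,T2}
Step 8: wait(T4) -> count=0 queue=[T3,T4] holders={T1,T2}
Step 9: signal(T2) -> count=0 queue=[T4] holders={T1,T3}
Step 10: signal(T3) -> count=0 queue=[] holders={T1,T4}
Step 11: wait(T3) -> count=0 queue=[T3] holders={T1,T4}
Step 12: wait(T2) -> count=0 queue=[T3,T2] holders={T1,T4}
Step 13: signal(T1) -> count=0 queue=[T2] holders={T3,T4}
Step 14: signal(T3) -> count=0 queue=[] holders={T2,T4}
Step 15: signal(T4) -> count=1 queue=[] holders={T2}
Final holders: T2

Answer: T2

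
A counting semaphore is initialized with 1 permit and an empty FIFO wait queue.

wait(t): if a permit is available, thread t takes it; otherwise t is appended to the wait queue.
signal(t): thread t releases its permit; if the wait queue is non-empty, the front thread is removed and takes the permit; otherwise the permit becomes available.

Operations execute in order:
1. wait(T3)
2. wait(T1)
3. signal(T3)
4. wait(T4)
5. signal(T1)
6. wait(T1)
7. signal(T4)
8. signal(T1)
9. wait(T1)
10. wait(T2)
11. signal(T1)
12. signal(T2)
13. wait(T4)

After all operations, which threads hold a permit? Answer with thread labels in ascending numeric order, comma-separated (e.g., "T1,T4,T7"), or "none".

Step 1: wait(T3) -> count=0 queue=[] holders={T3}
Step 2: wait(T1) -> count=0 queue=[T1] holders={T3}
Step 3: signal(T3) -> count=0 queue=[] holders={T1}
Step 4: wait(T4) -> count=0 queue=[T4] holders={T1}
Step 5: signal(T1) -> count=0 queue=[] holders={T4}
Step 6: wait(T1) -> count=0 queue=[T1] holders={T4}
Step 7: signal(T4) -> count=0 queue=[] holders={T1}
Step 8: signal(T1) -> count=1 queue=[] holders={none}
Step 9: wait(T1) -> count=0 queue=[] holders={T1}
Step 10: wait(T2) -> count=0 queue=[T2] holders={T1}
Step 11: signal(T1) -> count=0 queue=[] holders={T2}
Step 12: signal(T2) -> count=1 queue=[] holders={none}
Step 13: wait(T4) -> count=0 queue=[] holders={T4}
Final holders: T4

Answer: T4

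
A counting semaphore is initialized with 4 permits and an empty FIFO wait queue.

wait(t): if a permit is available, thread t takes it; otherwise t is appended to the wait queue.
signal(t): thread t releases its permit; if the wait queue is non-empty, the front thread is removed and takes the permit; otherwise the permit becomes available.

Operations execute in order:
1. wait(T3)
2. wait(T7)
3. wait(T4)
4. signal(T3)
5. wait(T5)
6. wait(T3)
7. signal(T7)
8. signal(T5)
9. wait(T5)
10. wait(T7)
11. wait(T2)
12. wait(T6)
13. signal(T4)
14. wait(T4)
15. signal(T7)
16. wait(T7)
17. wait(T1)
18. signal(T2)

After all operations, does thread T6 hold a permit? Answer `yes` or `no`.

Step 1: wait(T3) -> count=3 queue=[] holders={T3}
Step 2: wait(T7) -> count=2 queue=[] holders={T3,T7}
Step 3: wait(T4) -> count=1 queue=[] holders={T3,T4,T7}
Step 4: signal(T3) -> count=2 queue=[] holders={T4,T7}
Step 5: wait(T5) -> count=1 queue=[] holders={T4,T5,T7}
Step 6: wait(T3) -> count=0 queue=[] holders={T3,T4,T5,T7}
Step 7: signal(T7) -> count=1 queue=[] holders={T3,T4,T5}
Step 8: signal(T5) -> count=2 queue=[] holders={T3,T4}
Step 9: wait(T5) -> count=1 queue=[] holders={T3,T4,T5}
Step 10: wait(T7) -> count=0 queue=[] holders={T3,T4,T5,T7}
Step 11: wait(T2) -> count=0 queue=[T2] holders={T3,T4,T5,T7}
Step 12: wait(T6) -> count=0 queue=[T2,T6] holders={T3,T4,T5,T7}
Step 13: signal(T4) -> count=0 queue=[T6] holders={T2,T3,T5,T7}
Step 14: wait(T4) -> count=0 queue=[T6,T4] holders={T2,T3,T5,T7}
Step 15: signal(T7) -> count=0 queue=[T4] holders={T2,T3,T5,T6}
Step 16: wait(T7) -> count=0 queue=[T4,T7] holders={T2,T3,T5,T6}
Step 17: wait(T1) -> count=0 queue=[T4,T7,T1] holders={T2,T3,T5,T6}
Step 18: signal(T2) -> count=0 queue=[T7,T1] holders={T3,T4,T5,T6}
Final holders: {T3,T4,T5,T6} -> T6 in holders

Answer: yes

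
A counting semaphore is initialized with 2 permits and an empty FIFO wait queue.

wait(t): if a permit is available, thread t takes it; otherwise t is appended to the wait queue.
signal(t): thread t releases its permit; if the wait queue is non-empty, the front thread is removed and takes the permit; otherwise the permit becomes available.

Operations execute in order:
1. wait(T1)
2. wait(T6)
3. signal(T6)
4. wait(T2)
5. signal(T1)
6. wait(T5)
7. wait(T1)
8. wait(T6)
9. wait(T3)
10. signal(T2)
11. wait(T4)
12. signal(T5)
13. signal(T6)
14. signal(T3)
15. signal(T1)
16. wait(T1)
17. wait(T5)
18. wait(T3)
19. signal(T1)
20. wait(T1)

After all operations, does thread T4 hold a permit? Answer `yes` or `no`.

Answer: yes

Derivation:
Step 1: wait(T1) -> count=1 queue=[] holders={T1}
Step 2: wait(T6) -> count=0 queue=[] holders={T1,T6}
Step 3: signal(T6) -> count=1 queue=[] holders={T1}
Step 4: wait(T2) -> count=0 queue=[] holders={T1,T2}
Step 5: signal(T1) -> count=1 queue=[] holders={T2}
Step 6: wait(T5) -> count=0 queue=[] holders={T2,T5}
Step 7: wait(T1) -> count=0 queue=[T1] holders={T2,T5}
Step 8: wait(T6) -> count=0 queue=[T1,T6] holders={T2,T5}
Step 9: wait(T3) -> count=0 queue=[T1,T6,T3] holders={T2,T5}
Step 10: signal(T2) -> count=0 queue=[T6,T3] holders={T1,T5}
Step 11: wait(T4) -> count=0 queue=[T6,T3,T4] holders={T1,T5}
Step 12: signal(T5) -> count=0 queue=[T3,T4] holders={T1,T6}
Step 13: signal(T6) -> count=0 queue=[T4] holders={T1,T3}
Step 14: signal(T3) -> count=0 queue=[] holders={T1,T4}
Step 15: signal(T1) -> count=1 queue=[] holders={T4}
Step 16: wait(T1) -> count=0 queue=[] holders={T1,T4}
Step 17: wait(T5) -> count=0 queue=[T5] holders={T1,T4}
Step 18: wait(T3) -> count=0 queue=[T5,T3] holders={T1,T4}
Step 19: signal(T1) -> count=0 queue=[T3] holders={T4,T5}
Step 20: wait(T1) -> count=0 queue=[T3,T1] holders={T4,T5}
Final holders: {T4,T5} -> T4 in holders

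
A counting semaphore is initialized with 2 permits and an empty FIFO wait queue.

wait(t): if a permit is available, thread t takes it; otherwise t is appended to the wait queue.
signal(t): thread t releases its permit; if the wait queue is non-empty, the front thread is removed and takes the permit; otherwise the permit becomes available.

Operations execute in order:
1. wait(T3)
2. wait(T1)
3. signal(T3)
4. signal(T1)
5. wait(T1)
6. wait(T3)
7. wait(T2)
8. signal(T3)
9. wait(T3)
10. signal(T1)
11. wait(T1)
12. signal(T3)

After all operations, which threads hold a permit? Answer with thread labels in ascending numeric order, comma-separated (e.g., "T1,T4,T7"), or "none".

Step 1: wait(T3) -> count=1 queue=[] holders={T3}
Step 2: wait(T1) -> count=0 queue=[] holders={T1,T3}
Step 3: signal(T3) -> count=1 queue=[] holders={T1}
Step 4: signal(T1) -> count=2 queue=[] holders={none}
Step 5: wait(T1) -> count=1 queue=[] holders={T1}
Step 6: wait(T3) -> count=0 queue=[] holders={T1,T3}
Step 7: wait(T2) -> count=0 queue=[T2] holders={T1,T3}
Step 8: signal(T3) -> count=0 queue=[] holders={T1,T2}
Step 9: wait(T3) -> count=0 queue=[T3] holders={T1,T2}
Step 10: signal(T1) -> count=0 queue=[] holders={T2,T3}
Step 11: wait(T1) -> count=0 queue=[T1] holders={T2,T3}
Step 12: signal(T3) -> count=0 queue=[] holders={T1,T2}
Final holders: T1,T2

Answer: T1,T2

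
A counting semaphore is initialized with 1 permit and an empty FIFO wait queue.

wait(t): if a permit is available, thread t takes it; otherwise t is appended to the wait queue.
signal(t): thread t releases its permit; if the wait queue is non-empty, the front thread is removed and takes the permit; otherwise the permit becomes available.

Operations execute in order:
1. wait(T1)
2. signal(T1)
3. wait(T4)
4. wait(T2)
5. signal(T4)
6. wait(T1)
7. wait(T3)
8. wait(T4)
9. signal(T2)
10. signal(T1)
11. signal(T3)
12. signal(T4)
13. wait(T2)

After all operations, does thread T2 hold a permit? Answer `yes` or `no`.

Step 1: wait(T1) -> count=0 queue=[] holders={T1}
Step 2: signal(T1) -> count=1 queue=[] holders={none}
Step 3: wait(T4) -> count=0 queue=[] holders={T4}
Step 4: wait(T2) -> count=0 queue=[T2] holders={T4}
Step 5: signal(T4) -> count=0 queue=[] holders={T2}
Step 6: wait(T1) -> count=0 queue=[T1] holders={T2}
Step 7: wait(T3) -> count=0 queue=[T1,T3] holders={T2}
Step 8: wait(T4) -> count=0 queue=[T1,T3,T4] holders={T2}
Step 9: signal(T2) -> count=0 queue=[T3,T4] holders={T1}
Step 10: signal(T1) -> count=0 queue=[T4] holders={T3}
Step 11: signal(T3) -> count=0 queue=[] holders={T4}
Step 12: signal(T4) -> count=1 queue=[] holders={none}
Step 13: wait(T2) -> count=0 queue=[] holders={T2}
Final holders: {T2} -> T2 in holders

Answer: yes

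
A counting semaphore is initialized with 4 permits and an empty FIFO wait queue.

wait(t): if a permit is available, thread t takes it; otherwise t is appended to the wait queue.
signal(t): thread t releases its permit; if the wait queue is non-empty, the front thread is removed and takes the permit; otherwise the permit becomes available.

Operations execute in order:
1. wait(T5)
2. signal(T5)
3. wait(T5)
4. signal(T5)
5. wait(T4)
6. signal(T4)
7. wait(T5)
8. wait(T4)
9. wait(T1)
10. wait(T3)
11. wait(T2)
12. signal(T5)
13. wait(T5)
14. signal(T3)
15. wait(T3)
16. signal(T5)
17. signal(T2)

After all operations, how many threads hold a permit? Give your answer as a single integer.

Step 1: wait(T5) -> count=3 queue=[] holders={T5}
Step 2: signal(T5) -> count=4 queue=[] holders={none}
Step 3: wait(T5) -> count=3 queue=[] holders={T5}
Step 4: signal(T5) -> count=4 queue=[] holders={none}
Step 5: wait(T4) -> count=3 queue=[] holders={T4}
Step 6: signal(T4) -> count=4 queue=[] holders={none}
Step 7: wait(T5) -> count=3 queue=[] holders={T5}
Step 8: wait(T4) -> count=2 queue=[] holders={T4,T5}
Step 9: wait(T1) -> count=1 queue=[] holders={T1,T4,T5}
Step 10: wait(T3) -> count=0 queue=[] holders={T1,T3,T4,T5}
Step 11: wait(T2) -> count=0 queue=[T2] holders={T1,T3,T4,T5}
Step 12: signal(T5) -> count=0 queue=[] holders={T1,T2,T3,T4}
Step 13: wait(T5) -> count=0 queue=[T5] holders={T1,T2,T3,T4}
Step 14: signal(T3) -> count=0 queue=[] holders={T1,T2,T4,T5}
Step 15: wait(T3) -> count=0 queue=[T3] holders={T1,T2,T4,T5}
Step 16: signal(T5) -> count=0 queue=[] holders={T1,T2,T3,T4}
Step 17: signal(T2) -> count=1 queue=[] holders={T1,T3,T4}
Final holders: {T1,T3,T4} -> 3 thread(s)

Answer: 3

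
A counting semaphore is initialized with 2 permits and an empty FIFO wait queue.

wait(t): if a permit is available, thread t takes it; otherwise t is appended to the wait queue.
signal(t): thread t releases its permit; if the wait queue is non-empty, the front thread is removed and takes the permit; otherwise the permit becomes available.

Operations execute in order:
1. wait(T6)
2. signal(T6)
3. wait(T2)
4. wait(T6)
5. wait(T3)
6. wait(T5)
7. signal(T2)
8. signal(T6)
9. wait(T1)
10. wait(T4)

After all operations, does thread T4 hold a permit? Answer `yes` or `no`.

Step 1: wait(T6) -> count=1 queue=[] holders={T6}
Step 2: signal(T6) -> count=2 queue=[] holders={none}
Step 3: wait(T2) -> count=1 queue=[] holders={T2}
Step 4: wait(T6) -> count=0 queue=[] holders={T2,T6}
Step 5: wait(T3) -> count=0 queue=[T3] holders={T2,T6}
Step 6: wait(T5) -> count=0 queue=[T3,T5] holders={T2,T6}
Step 7: signal(T2) -> count=0 queue=[T5] holders={T3,T6}
Step 8: signal(T6) -> count=0 queue=[] holders={T3,T5}
Step 9: wait(T1) -> count=0 queue=[T1] holders={T3,T5}
Step 10: wait(T4) -> count=0 queue=[T1,T4] holders={T3,T5}
Final holders: {T3,T5} -> T4 not in holders

Answer: no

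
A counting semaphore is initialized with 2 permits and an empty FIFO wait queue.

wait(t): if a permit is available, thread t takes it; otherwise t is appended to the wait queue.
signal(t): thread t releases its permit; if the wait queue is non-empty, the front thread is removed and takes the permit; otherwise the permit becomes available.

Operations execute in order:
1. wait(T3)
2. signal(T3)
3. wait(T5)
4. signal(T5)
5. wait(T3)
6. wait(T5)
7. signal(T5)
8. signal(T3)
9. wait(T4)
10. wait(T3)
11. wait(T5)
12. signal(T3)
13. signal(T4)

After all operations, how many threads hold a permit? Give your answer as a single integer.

Answer: 1

Derivation:
Step 1: wait(T3) -> count=1 queue=[] holders={T3}
Step 2: signal(T3) -> count=2 queue=[] holders={none}
Step 3: wait(T5) -> count=1 queue=[] holders={T5}
Step 4: signal(T5) -> count=2 queue=[] holders={none}
Step 5: wait(T3) -> count=1 queue=[] holders={T3}
Step 6: wait(T5) -> count=0 queue=[] holders={T3,T5}
Step 7: signal(T5) -> count=1 queue=[] holders={T3}
Step 8: signal(T3) -> count=2 queue=[] holders={none}
Step 9: wait(T4) -> count=1 queue=[] holders={T4}
Step 10: wait(T3) -> count=0 queue=[] holders={T3,T4}
Step 11: wait(T5) -> count=0 queue=[T5] holders={T3,T4}
Step 12: signal(T3) -> count=0 queue=[] holders={T4,T5}
Step 13: signal(T4) -> count=1 queue=[] holders={T5}
Final holders: {T5} -> 1 thread(s)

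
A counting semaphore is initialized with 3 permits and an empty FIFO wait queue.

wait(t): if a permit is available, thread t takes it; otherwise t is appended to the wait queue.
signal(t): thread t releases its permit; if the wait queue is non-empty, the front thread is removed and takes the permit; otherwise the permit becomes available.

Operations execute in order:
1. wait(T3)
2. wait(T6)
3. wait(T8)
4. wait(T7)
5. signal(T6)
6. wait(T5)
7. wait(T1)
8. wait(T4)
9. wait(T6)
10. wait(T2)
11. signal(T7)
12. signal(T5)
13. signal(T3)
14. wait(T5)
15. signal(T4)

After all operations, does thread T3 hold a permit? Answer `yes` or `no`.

Step 1: wait(T3) -> count=2 queue=[] holders={T3}
Step 2: wait(T6) -> count=1 queue=[] holders={T3,T6}
Step 3: wait(T8) -> count=0 queue=[] holders={T3,T6,T8}
Step 4: wait(T7) -> count=0 queue=[T7] holders={T3,T6,T8}
Step 5: signal(T6) -> count=0 queue=[] holders={T3,T7,T8}
Step 6: wait(T5) -> count=0 queue=[T5] holders={T3,T7,T8}
Step 7: wait(T1) -> count=0 queue=[T5,T1] holders={T3,T7,T8}
Step 8: wait(T4) -> count=0 queue=[T5,T1,T4] holders={T3,T7,T8}
Step 9: wait(T6) -> count=0 queue=[T5,T1,T4,T6] holders={T3,T7,T8}
Step 10: wait(T2) -> count=0 queue=[T5,T1,T4,T6,T2] holders={T3,T7,T8}
Step 11: signal(T7) -> count=0 queue=[T1,T4,T6,T2] holders={T3,T5,T8}
Step 12: signal(T5) -> count=0 queue=[T4,T6,T2] holders={T1,T3,T8}
Step 13: signal(T3) -> count=0 queue=[T6,T2] holders={T1,T4,T8}
Step 14: wait(T5) -> count=0 queue=[T6,T2,T5] holders={T1,T4,T8}
Step 15: signal(T4) -> count=0 queue=[T2,T5] holders={T1,T6,T8}
Final holders: {T1,T6,T8} -> T3 not in holders

Answer: no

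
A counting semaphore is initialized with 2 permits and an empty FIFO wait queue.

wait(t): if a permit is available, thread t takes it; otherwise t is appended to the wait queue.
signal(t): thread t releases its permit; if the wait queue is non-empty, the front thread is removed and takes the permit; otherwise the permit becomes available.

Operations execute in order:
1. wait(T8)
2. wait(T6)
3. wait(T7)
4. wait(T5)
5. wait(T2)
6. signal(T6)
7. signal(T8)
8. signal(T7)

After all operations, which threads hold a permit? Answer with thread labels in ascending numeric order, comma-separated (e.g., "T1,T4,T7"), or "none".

Step 1: wait(T8) -> count=1 queue=[] holders={T8}
Step 2: wait(T6) -> count=0 queue=[] holders={T6,T8}
Step 3: wait(T7) -> count=0 queue=[T7] holders={T6,T8}
Step 4: wait(T5) -> count=0 queue=[T7,T5] holders={T6,T8}
Step 5: wait(T2) -> count=0 queue=[T7,T5,T2] holders={T6,T8}
Step 6: signal(T6) -> count=0 queue=[T5,T2] holders={T7,T8}
Step 7: signal(T8) -> count=0 queue=[T2] holders={T5,T7}
Step 8: signal(T7) -> count=0 queue=[] holders={T2,T5}
Final holders: T2,T5

Answer: T2,T5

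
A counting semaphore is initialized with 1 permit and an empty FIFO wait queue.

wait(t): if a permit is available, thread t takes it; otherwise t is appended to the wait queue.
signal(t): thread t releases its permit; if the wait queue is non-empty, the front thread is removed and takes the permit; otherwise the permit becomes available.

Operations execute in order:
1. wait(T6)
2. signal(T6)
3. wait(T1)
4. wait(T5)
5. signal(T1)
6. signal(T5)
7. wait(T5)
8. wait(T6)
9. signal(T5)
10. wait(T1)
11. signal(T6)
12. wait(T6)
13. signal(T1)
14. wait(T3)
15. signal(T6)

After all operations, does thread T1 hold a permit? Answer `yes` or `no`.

Step 1: wait(T6) -> count=0 queue=[] holders={T6}
Step 2: signal(T6) -> count=1 queue=[] holders={none}
Step 3: wait(T1) -> count=0 queue=[] holders={T1}
Step 4: wait(T5) -> count=0 queue=[T5] holders={T1}
Step 5: signal(T1) -> count=0 queue=[] holders={T5}
Step 6: signal(T5) -> count=1 queue=[] holders={none}
Step 7: wait(T5) -> count=0 queue=[] holders={T5}
Step 8: wait(T6) -> count=0 queue=[T6] holders={T5}
Step 9: signal(T5) -> count=0 queue=[] holders={T6}
Step 10: wait(T1) -> count=0 queue=[T1] holders={T6}
Step 11: signal(T6) -> count=0 queue=[] holders={T1}
Step 12: wait(T6) -> count=0 queue=[T6] holders={T1}
Step 13: signal(T1) -> count=0 queue=[] holders={T6}
Step 14: wait(T3) -> count=0 queue=[T3] holders={T6}
Step 15: signal(T6) -> count=0 queue=[] holders={T3}
Final holders: {T3} -> T1 not in holders

Answer: no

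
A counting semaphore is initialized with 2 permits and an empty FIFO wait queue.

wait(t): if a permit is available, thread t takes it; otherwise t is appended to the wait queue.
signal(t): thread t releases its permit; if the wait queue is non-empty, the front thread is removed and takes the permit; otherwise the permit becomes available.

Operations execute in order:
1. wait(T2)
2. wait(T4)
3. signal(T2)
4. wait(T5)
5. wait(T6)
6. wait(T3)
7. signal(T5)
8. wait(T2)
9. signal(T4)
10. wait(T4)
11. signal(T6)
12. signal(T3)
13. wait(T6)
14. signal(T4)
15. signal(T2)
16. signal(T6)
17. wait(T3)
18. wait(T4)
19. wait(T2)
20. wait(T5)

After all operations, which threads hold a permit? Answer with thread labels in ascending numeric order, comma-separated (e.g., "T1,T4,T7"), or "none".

Step 1: wait(T2) -> count=1 queue=[] holders={T2}
Step 2: wait(T4) -> count=0 queue=[] holders={T2,T4}
Step 3: signal(T2) -> count=1 queue=[] holders={T4}
Step 4: wait(T5) -> count=0 queue=[] holders={T4,T5}
Step 5: wait(T6) -> count=0 queue=[T6] holders={T4,T5}
Step 6: wait(T3) -> count=0 queue=[T6,T3] holders={T4,T5}
Step 7: signal(T5) -> count=0 queue=[T3] holders={T4,T6}
Step 8: wait(T2) -> count=0 queue=[T3,T2] holders={T4,T6}
Step 9: signal(T4) -> count=0 queue=[T2] holders={T3,T6}
Step 10: wait(T4) -> count=0 queue=[T2,T4] holders={T3,T6}
Step 11: signal(T6) -> count=0 queue=[T4] holders={T2,T3}
Step 12: signal(T3) -> count=0 queue=[] holders={T2,T4}
Step 13: wait(T6) -> count=0 queue=[T6] holders={T2,T4}
Step 14: signal(T4) -> count=0 queue=[] holders={T2,T6}
Step 15: signal(T2) -> count=1 queue=[] holders={T6}
Step 16: signal(T6) -> count=2 queue=[] holders={none}
Step 17: wait(T3) -> count=1 queue=[] holders={T3}
Step 18: wait(T4) -> count=0 queue=[] holders={T3,T4}
Step 19: wait(T2) -> count=0 queue=[T2] holders={T3,T4}
Step 20: wait(T5) -> count=0 queue=[T2,T5] holders={T3,T4}
Final holders: T3,T4

Answer: T3,T4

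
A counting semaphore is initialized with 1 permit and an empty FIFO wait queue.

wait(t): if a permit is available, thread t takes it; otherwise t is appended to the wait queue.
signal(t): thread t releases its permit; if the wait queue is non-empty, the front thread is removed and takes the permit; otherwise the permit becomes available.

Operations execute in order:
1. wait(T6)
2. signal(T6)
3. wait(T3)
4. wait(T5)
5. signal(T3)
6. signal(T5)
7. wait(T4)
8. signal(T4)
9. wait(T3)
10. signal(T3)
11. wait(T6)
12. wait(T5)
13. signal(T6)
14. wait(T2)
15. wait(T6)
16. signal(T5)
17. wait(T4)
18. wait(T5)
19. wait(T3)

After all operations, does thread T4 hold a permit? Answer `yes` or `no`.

Answer: no

Derivation:
Step 1: wait(T6) -> count=0 queue=[] holders={T6}
Step 2: signal(T6) -> count=1 queue=[] holders={none}
Step 3: wait(T3) -> count=0 queue=[] holders={T3}
Step 4: wait(T5) -> count=0 queue=[T5] holders={T3}
Step 5: signal(T3) -> count=0 queue=[] holders={T5}
Step 6: signal(T5) -> count=1 queue=[] holders={none}
Step 7: wait(T4) -> count=0 queue=[] holders={T4}
Step 8: signal(T4) -> count=1 queue=[] holders={none}
Step 9: wait(T3) -> count=0 queue=[] holders={T3}
Step 10: signal(T3) -> count=1 queue=[] holders={none}
Step 11: wait(T6) -> count=0 queue=[] holders={T6}
Step 12: wait(T5) -> count=0 queue=[T5] holders={T6}
Step 13: signal(T6) -> count=0 queue=[] holders={T5}
Step 14: wait(T2) -> count=0 queue=[T2] holders={T5}
Step 15: wait(T6) -> count=0 queue=[T2,T6] holders={T5}
Step 16: signal(T5) -> count=0 queue=[T6] holders={T2}
Step 17: wait(T4) -> count=0 queue=[T6,T4] holders={T2}
Step 18: wait(T5) -> count=0 queue=[T6,T4,T5] holders={T2}
Step 19: wait(T3) -> count=0 queue=[T6,T4,T5,T3] holders={T2}
Final holders: {T2} -> T4 not in holders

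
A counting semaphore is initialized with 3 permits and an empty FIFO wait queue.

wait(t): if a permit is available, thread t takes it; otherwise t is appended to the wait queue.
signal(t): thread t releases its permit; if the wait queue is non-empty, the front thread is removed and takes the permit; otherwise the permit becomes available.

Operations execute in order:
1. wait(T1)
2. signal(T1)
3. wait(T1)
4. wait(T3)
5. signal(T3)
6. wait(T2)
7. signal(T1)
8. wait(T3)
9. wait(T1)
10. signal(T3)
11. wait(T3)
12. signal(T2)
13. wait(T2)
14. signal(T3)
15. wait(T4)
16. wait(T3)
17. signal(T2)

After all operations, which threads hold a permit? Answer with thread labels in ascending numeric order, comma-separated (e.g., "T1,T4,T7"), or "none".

Step 1: wait(T1) -> count=2 queue=[] holders={T1}
Step 2: signal(T1) -> count=3 queue=[] holders={none}
Step 3: wait(T1) -> count=2 queue=[] holders={T1}
Step 4: wait(T3) -> count=1 queue=[] holders={T1,T3}
Step 5: signal(T3) -> count=2 queue=[] holders={T1}
Step 6: wait(T2) -> count=1 queue=[] holders={T1,T2}
Step 7: signal(T1) -> count=2 queue=[] holders={T2}
Step 8: wait(T3) -> count=1 queue=[] holders={T2,T3}
Step 9: wait(T1) -> count=0 queue=[] holders={T1,T2,T3}
Step 10: signal(T3) -> count=1 queue=[] holders={T1,T2}
Step 11: wait(T3) -> count=0 queue=[] holders={T1,T2,T3}
Step 12: signal(T2) -> count=1 queue=[] holders={T1,T3}
Step 13: wait(T2) -> count=0 queue=[] holders={T1,T2,T3}
Step 14: signal(T3) -> count=1 queue=[] holders={T1,T2}
Step 15: wait(T4) -> count=0 queue=[] holders={T1,T2,T4}
Step 16: wait(T3) -> count=0 queue=[T3] holders={T1,T2,T4}
Step 17: signal(T2) -> count=0 queue=[] holders={T1,T3,T4}
Final holders: T1,T3,T4

Answer: T1,T3,T4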